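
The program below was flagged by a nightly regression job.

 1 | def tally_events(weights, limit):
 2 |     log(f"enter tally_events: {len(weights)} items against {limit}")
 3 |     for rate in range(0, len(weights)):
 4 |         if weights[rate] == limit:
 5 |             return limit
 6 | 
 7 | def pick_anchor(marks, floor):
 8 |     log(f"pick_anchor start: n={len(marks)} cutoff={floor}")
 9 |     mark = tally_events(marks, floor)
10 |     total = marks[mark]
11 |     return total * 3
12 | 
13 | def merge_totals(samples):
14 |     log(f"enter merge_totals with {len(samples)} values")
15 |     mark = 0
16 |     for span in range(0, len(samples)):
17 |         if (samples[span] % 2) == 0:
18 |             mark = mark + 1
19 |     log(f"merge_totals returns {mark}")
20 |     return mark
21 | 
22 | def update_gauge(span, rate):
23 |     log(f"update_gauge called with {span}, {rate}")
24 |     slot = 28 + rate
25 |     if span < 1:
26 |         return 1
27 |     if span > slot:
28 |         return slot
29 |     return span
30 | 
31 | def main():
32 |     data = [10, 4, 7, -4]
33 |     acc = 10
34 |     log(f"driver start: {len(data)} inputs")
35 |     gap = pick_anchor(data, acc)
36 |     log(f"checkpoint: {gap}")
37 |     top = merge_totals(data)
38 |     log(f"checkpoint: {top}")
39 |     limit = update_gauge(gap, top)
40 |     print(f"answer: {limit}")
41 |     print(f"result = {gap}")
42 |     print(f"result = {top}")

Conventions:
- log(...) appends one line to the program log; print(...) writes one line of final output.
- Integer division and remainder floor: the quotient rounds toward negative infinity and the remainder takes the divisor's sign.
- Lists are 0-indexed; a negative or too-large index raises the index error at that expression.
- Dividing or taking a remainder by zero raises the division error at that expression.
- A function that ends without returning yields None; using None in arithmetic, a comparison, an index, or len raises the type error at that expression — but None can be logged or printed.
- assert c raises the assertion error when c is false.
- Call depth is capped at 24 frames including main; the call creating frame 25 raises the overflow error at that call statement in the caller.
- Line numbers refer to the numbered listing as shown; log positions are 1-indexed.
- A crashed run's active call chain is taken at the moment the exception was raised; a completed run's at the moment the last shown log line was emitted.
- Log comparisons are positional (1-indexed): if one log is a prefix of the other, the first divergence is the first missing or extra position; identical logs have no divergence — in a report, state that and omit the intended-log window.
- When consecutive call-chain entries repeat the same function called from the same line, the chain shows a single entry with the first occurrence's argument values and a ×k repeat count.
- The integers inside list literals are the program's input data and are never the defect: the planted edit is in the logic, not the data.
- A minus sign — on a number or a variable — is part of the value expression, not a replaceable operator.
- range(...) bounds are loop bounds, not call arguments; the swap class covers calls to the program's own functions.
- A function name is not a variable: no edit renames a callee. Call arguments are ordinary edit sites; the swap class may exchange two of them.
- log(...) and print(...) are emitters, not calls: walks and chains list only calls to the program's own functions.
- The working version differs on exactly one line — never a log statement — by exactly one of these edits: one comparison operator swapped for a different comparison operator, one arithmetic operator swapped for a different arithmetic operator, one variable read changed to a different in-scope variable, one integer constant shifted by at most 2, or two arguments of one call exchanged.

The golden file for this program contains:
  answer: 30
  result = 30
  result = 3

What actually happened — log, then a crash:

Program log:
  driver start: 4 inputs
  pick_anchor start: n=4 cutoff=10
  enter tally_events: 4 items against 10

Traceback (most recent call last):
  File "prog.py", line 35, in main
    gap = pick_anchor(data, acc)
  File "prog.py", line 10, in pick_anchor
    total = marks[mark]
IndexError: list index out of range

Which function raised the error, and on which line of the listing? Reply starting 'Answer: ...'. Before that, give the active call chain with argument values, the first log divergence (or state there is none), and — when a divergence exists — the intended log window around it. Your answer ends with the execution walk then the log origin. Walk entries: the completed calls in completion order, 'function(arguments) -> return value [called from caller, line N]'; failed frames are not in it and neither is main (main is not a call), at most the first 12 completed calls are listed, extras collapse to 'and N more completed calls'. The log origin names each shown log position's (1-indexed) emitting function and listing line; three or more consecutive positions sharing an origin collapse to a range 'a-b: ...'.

Answer: the error was raised in pick_anchor, line 10.
Core observation: After 3 matching log lines the faulty run goes silent, while the working version continues with 'checkpoint: 30'.
Call chain: main -> pick_anchor([10, 4, 7, -4], 10) (called at line 35).
First divergence: position 4 — the faulty run's log ends after 3 lines; the working version continues with 'checkpoint: 30'.
Intended log window:
  2: pick_anchor start: n=4 cutoff=10
  3: enter tally_events: 4 items against 10
  4: checkpoint: 30
  5: enter merge_totals with 4 values
Execution walk:
  tally_events([10, 4, 7, -4], 10) -> 10  [called from pick_anchor, line 9]
Log origins:
  1: from main, line 34
  2: from pick_anchor, line 8
  3: from tally_events, line 2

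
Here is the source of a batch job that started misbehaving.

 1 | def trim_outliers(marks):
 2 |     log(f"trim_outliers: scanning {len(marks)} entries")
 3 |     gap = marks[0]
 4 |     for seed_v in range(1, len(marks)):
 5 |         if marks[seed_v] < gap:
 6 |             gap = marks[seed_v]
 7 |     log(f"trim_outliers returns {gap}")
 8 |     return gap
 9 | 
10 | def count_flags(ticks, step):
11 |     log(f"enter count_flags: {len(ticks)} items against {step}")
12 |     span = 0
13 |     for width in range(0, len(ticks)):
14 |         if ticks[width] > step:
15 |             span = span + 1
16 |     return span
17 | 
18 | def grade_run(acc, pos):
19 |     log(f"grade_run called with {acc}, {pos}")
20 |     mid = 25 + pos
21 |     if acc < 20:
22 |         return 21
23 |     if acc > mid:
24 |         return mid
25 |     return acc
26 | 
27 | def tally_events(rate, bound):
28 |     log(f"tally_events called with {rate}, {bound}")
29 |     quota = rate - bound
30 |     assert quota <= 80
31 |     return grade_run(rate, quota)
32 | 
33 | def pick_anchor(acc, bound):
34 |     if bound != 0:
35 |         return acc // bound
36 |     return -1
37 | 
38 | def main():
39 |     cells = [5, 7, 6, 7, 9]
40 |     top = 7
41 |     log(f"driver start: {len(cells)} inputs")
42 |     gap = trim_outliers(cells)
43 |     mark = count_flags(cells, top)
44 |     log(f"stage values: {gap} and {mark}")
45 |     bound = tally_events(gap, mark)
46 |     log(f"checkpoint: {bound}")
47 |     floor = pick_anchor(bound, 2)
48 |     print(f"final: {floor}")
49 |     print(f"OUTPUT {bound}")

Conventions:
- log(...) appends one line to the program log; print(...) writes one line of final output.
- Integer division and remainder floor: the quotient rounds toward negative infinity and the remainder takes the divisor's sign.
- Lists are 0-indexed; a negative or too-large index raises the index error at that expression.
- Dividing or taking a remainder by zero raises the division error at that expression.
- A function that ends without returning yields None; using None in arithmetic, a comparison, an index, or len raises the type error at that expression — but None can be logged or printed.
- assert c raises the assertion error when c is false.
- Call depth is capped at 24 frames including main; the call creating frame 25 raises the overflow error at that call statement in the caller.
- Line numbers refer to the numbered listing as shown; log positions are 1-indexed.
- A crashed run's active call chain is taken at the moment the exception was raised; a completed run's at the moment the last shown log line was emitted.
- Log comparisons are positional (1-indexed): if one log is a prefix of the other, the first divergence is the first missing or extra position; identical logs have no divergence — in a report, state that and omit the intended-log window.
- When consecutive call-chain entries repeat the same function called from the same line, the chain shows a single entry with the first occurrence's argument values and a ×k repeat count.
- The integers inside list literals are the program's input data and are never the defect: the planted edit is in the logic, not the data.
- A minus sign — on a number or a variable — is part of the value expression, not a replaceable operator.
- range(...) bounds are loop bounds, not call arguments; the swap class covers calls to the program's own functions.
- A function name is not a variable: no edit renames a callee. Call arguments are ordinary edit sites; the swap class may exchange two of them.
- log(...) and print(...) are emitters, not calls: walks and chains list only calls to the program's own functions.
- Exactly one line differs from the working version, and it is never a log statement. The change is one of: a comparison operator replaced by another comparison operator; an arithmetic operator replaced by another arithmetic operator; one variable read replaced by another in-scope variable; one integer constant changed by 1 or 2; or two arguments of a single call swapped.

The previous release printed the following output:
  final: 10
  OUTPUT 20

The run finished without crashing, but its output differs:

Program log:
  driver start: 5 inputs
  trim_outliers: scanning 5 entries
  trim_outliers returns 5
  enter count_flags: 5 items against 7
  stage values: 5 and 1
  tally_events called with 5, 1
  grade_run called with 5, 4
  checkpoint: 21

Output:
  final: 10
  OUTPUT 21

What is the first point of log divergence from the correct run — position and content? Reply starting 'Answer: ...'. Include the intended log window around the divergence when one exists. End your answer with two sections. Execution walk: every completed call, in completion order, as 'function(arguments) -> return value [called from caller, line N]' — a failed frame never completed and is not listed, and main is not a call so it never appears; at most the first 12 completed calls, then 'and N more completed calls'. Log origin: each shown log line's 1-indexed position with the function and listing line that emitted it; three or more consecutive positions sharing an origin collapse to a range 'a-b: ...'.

Answer: position 8; shown 'checkpoint: 21' vs intended 'checkpoint: 20'.
Intended log window:
  6: tally_events called with 5, 1
  7: grade_run called with 5, 4
  8: checkpoint: 20
Execution walk:
  trim_outliers([5, 7, 6, 7, 9]) -> 5  [called from main, line 42]
  count_flags([5, 7, 6, 7, 9], 7) -> 1  [called from main, line 43]
  grade_run(5, 4) -> 21  [called from tally_events, line 31]
  tally_events(5, 1) -> 21  [called from main, line 45]
  pick_anchor(21, 2) -> 10  [called from main, line 47]
Log origins:
  1: logged in main at line 41
  2: logged in trim_outliers at line 2
  3: logged in trim_outliers at line 7
  4: logged in count_flags at line 11
  5: logged in main at line 44
  6: logged in tally_events at line 28
  7: logged in grade_run at line 19
  8: logged in main at line 46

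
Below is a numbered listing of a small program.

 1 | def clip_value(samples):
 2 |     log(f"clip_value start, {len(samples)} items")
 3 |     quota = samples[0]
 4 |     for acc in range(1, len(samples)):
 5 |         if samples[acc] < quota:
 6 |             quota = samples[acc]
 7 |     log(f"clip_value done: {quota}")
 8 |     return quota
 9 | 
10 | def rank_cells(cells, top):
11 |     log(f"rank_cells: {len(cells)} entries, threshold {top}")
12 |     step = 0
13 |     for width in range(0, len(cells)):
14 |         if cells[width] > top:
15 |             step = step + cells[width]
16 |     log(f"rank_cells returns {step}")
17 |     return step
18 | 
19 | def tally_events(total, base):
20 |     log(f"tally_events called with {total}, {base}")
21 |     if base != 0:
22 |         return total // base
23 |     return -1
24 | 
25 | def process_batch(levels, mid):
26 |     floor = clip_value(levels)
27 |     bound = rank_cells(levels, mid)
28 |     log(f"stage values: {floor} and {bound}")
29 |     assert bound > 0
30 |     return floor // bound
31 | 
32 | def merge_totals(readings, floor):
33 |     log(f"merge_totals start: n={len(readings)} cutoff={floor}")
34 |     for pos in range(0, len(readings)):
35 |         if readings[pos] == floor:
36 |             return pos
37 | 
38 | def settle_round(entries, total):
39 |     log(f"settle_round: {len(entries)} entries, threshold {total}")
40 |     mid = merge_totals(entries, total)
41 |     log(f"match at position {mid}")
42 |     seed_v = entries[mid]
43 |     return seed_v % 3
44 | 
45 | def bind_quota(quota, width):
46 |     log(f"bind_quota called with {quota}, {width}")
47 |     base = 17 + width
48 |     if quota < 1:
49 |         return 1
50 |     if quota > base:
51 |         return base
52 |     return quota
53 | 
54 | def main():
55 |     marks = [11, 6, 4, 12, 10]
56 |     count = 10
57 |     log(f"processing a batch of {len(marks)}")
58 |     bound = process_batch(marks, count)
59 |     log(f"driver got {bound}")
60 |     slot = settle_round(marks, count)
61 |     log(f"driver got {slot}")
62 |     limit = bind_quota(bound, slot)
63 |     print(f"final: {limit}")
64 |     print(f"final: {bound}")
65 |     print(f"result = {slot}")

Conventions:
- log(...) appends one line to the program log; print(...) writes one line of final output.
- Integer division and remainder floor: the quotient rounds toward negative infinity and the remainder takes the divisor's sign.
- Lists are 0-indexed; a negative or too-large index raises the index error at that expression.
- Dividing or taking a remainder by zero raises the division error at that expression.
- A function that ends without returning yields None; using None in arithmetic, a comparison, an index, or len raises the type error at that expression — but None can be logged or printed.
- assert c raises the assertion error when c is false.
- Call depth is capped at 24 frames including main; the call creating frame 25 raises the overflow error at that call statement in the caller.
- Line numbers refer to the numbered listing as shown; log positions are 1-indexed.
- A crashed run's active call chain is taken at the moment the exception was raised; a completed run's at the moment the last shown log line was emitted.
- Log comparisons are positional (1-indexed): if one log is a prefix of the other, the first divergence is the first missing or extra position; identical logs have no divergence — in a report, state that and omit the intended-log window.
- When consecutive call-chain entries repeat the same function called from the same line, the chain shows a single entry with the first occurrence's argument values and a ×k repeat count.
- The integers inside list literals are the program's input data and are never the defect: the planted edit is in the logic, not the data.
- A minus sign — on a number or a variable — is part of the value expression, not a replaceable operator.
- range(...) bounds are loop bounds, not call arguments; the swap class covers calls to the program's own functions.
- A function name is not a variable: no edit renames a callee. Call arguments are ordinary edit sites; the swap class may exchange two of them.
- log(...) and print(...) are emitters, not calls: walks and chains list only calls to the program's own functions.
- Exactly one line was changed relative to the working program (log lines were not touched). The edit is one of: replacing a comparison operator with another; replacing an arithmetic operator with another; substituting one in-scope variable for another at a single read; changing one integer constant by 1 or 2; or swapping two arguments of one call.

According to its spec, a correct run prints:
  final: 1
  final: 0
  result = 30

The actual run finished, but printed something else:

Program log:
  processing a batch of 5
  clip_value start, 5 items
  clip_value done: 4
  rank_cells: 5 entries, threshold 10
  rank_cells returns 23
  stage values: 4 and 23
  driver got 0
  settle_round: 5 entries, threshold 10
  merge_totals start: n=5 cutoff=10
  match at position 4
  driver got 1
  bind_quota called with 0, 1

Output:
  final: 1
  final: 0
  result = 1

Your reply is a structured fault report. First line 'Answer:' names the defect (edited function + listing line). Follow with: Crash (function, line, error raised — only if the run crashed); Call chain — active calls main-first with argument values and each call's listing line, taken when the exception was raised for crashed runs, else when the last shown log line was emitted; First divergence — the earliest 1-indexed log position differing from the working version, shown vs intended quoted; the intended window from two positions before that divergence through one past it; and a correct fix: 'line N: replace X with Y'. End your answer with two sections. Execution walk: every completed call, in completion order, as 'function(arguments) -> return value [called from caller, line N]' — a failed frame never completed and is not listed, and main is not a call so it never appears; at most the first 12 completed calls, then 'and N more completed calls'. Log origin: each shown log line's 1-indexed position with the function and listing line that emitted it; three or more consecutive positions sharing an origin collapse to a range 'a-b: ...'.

Answer: the defect is in settle_round at line 43.
Key observation: The earliest visible damage is log position 11 — 'driver got 1' rather than the intended 'driver got 30'.
Call chain: main -> bind_quota(0, 1) (called at line 62).
First divergence: position 11 — shown 'driver got 1', intended 'driver got 30'.
Intended log window:
  9: merge_totals start: n=5 cutoff=10
  10: match at position 4
  11: driver got 30
  12: bind_quota called with 0, 30
Execution walk:
  clip_value([11, 6, 4, 12, 10]) -> 4  [called from process_batch, line 26]
  rank_cells([11, 6, 4, 12, 10], 10) -> 23  [called from process_batch, line 27]
  process_batch([11, 6, 4, 12, 10], 10) -> 0  [called from main, line 58]
  merge_totals([11, 6, 4, 12, 10], 10) -> 4  [called from settle_round, line 40]
  settle_round([11, 6, 4, 12, 10], 10) -> 1  [called from main, line 60]
  bind_quota(0, 1) -> 1  [called from main, line 62]
Log origins:
  1 — main, line 57
  2 — clip_value, line 2
  3 — clip_value, line 7
  4 — rank_cells, line 11
  5 — rank_cells, line 16
  6 — process_batch, line 28
  7 — main, line 59
  8 — settle_round, line 39
  9 — merge_totals, line 33
  10 — settle_round, line 41
  11 — main, line 61
  12 — bind_quota, line 46
A correct fix: line 43: replace `%` with `*`.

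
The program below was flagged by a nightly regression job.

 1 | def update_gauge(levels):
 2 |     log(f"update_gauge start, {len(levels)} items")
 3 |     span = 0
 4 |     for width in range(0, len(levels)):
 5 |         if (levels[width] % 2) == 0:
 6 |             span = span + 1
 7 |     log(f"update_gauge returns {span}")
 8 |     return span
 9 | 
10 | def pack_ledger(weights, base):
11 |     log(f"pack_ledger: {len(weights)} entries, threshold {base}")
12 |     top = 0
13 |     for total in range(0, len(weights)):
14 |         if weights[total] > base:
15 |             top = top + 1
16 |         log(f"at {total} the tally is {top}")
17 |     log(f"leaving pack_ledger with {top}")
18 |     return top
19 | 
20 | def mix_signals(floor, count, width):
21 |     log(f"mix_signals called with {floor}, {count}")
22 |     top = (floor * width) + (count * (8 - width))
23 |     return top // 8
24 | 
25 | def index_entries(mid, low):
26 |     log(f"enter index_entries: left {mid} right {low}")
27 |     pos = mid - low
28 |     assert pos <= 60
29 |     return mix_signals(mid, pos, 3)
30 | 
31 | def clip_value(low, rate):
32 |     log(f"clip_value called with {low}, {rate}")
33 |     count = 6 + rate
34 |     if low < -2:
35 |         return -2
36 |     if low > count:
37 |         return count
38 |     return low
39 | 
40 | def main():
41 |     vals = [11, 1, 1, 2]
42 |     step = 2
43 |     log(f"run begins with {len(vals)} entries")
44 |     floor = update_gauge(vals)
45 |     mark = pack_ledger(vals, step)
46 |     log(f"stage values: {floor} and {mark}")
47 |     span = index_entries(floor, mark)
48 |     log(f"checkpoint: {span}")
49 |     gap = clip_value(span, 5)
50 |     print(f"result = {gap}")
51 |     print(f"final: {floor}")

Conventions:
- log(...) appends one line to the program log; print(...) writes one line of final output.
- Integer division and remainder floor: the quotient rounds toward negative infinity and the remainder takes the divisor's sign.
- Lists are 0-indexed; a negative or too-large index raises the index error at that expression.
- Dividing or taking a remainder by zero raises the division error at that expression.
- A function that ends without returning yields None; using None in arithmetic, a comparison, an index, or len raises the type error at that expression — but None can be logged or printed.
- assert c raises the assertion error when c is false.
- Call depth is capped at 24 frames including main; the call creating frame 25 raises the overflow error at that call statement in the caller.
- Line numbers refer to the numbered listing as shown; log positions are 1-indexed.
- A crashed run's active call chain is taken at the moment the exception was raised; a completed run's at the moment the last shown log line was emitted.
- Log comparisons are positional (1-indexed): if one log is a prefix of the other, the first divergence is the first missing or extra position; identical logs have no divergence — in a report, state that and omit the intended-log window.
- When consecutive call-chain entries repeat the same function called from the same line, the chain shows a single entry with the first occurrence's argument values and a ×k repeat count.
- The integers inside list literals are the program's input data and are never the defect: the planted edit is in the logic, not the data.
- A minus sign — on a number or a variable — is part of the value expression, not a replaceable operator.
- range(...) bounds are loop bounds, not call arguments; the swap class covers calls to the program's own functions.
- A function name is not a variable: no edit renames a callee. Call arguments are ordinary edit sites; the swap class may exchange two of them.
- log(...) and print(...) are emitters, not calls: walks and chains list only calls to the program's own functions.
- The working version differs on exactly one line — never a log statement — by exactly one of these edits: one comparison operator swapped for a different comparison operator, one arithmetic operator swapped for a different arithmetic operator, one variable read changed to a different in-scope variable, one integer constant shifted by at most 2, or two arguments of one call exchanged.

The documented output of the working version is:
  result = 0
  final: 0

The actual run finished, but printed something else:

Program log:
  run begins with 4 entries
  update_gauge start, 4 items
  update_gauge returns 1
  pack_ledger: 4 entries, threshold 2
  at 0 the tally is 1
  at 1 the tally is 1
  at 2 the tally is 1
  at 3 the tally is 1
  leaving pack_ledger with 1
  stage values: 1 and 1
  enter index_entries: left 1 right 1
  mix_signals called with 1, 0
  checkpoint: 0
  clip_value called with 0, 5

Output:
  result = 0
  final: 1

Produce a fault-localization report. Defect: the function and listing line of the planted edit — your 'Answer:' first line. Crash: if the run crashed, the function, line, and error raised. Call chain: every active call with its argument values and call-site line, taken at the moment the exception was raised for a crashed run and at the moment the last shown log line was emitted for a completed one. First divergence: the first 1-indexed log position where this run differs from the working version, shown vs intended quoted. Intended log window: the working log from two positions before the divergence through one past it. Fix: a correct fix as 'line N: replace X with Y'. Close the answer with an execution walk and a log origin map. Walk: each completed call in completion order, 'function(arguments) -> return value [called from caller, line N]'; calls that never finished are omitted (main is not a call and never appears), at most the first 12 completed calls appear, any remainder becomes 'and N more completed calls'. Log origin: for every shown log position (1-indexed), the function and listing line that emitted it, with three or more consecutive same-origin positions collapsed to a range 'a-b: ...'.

Answer: the defect is in main at line 51.
Key fact: Every logged value matches the working version; the printed result is what differs.
Call chain: main -> clip_value(0, 5) (called at line 49).
First divergence: none — the logs agree in full.
Execution walk:
  update_gauge([11, 1, 1, 2]) -> 1  [called from main, line 44]
  pack_ledger([11, 1, 1, 2], 2) -> 1  [called from main, line 45]
  mix_signals(1, 0, 3) -> 0  [called from index_entries, line 29]
  index_entries(1, 1) -> 0  [called from main, line 47]
  clip_value(0, 5) -> 0  [called from main, line 49]
Log line origins:
  1: emitted by main (line 43)
  2: emitted by update_gauge (line 2)
  3: emitted by update_gauge (line 7)
  4: emitted by pack_ledger (line 11)
  5-8: emitted by pack_ledger (line 16)
  9: emitted by pack_ledger (line 17)
  10: emitted by main (line 46)
  11: emitted by index_entries (line 26)
  12: emitted by mix_signals (line 21)
  13: emitted by main (line 48)
  14: emitted by clip_value (line 32)
A correct fix: line 51: replace `floor` with `span`.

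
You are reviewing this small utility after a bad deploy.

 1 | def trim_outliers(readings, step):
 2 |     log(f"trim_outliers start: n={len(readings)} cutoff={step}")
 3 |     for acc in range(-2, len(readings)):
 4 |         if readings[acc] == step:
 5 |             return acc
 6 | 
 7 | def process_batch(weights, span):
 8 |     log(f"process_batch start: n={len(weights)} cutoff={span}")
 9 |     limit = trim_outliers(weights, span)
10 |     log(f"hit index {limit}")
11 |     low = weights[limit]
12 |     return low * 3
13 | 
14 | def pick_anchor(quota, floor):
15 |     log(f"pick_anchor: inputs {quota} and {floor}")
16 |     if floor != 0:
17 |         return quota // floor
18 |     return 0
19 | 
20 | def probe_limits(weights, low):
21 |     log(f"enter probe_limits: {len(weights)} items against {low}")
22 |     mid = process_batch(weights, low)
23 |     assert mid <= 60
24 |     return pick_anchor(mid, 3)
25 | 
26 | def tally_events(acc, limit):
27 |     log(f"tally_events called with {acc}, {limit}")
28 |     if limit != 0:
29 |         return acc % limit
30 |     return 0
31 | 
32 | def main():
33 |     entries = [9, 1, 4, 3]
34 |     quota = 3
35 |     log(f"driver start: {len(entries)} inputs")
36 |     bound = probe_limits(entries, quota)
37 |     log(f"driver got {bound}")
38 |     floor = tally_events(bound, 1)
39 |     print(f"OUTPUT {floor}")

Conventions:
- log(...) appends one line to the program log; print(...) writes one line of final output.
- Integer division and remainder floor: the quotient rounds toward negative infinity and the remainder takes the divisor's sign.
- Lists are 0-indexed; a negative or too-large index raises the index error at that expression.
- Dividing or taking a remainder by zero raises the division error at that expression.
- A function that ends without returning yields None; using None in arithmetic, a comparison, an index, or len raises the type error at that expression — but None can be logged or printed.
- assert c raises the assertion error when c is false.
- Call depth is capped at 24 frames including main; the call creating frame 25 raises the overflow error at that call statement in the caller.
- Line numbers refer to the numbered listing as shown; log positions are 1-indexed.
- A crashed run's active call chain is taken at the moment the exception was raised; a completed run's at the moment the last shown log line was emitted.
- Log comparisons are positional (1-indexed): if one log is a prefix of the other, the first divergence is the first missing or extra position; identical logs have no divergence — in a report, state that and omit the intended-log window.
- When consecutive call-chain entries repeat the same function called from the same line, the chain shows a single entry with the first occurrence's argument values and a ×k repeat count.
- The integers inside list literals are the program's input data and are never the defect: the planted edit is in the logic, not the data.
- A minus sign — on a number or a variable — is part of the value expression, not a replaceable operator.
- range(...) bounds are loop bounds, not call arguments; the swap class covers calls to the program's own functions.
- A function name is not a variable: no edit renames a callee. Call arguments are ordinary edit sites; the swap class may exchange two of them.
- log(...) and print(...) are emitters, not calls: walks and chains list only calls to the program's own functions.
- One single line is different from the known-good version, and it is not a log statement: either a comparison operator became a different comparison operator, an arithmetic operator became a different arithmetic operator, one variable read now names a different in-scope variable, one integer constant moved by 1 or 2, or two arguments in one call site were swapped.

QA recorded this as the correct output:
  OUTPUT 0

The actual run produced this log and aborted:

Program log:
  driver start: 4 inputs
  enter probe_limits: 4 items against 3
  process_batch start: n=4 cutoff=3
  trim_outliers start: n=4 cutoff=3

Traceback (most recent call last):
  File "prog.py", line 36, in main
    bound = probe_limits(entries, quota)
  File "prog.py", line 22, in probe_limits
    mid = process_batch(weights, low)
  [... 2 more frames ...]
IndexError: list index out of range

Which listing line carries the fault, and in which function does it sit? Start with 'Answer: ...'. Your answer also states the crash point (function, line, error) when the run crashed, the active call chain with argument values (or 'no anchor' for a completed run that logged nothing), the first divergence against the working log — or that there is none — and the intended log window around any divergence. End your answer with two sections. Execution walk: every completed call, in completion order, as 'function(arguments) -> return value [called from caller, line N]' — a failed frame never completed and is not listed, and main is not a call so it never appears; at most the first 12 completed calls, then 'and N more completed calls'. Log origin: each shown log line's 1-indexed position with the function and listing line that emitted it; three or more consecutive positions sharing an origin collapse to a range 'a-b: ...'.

Answer: the defect is in trim_outliers at line 3.
Key observation: The faulty run's log stops after 4 lines; the working version's next line would be 'hit index 3'.
Crash: trim_outliers, line 4, IndexError.
Call chain: main -> probe_limits([9, 1, 4, 3], 3) (called at line 36) -> process_batch([9, 1, 4, 3], 3) (called at line 22) -> trim_outliers([9, 1, 4, 3], 3) (called at line 9).
First divergence: position 5; the shown log stops at 4 lines while the working version next logs 'hit index 3'.
Intended log window:
  3: process_batch start: n=4 cutoff=3
  4: trim_outliers start: n=4 cutoff=3
  5: hit index 3
  6: pick_anchor: inputs 9 and 3
Execution walk:
  (no call completed)
Log line origins:
  1 — main, line 35
  2 — probe_limits, line 21
  3 — process_batch, line 8
  4 — trim_outliers, line 2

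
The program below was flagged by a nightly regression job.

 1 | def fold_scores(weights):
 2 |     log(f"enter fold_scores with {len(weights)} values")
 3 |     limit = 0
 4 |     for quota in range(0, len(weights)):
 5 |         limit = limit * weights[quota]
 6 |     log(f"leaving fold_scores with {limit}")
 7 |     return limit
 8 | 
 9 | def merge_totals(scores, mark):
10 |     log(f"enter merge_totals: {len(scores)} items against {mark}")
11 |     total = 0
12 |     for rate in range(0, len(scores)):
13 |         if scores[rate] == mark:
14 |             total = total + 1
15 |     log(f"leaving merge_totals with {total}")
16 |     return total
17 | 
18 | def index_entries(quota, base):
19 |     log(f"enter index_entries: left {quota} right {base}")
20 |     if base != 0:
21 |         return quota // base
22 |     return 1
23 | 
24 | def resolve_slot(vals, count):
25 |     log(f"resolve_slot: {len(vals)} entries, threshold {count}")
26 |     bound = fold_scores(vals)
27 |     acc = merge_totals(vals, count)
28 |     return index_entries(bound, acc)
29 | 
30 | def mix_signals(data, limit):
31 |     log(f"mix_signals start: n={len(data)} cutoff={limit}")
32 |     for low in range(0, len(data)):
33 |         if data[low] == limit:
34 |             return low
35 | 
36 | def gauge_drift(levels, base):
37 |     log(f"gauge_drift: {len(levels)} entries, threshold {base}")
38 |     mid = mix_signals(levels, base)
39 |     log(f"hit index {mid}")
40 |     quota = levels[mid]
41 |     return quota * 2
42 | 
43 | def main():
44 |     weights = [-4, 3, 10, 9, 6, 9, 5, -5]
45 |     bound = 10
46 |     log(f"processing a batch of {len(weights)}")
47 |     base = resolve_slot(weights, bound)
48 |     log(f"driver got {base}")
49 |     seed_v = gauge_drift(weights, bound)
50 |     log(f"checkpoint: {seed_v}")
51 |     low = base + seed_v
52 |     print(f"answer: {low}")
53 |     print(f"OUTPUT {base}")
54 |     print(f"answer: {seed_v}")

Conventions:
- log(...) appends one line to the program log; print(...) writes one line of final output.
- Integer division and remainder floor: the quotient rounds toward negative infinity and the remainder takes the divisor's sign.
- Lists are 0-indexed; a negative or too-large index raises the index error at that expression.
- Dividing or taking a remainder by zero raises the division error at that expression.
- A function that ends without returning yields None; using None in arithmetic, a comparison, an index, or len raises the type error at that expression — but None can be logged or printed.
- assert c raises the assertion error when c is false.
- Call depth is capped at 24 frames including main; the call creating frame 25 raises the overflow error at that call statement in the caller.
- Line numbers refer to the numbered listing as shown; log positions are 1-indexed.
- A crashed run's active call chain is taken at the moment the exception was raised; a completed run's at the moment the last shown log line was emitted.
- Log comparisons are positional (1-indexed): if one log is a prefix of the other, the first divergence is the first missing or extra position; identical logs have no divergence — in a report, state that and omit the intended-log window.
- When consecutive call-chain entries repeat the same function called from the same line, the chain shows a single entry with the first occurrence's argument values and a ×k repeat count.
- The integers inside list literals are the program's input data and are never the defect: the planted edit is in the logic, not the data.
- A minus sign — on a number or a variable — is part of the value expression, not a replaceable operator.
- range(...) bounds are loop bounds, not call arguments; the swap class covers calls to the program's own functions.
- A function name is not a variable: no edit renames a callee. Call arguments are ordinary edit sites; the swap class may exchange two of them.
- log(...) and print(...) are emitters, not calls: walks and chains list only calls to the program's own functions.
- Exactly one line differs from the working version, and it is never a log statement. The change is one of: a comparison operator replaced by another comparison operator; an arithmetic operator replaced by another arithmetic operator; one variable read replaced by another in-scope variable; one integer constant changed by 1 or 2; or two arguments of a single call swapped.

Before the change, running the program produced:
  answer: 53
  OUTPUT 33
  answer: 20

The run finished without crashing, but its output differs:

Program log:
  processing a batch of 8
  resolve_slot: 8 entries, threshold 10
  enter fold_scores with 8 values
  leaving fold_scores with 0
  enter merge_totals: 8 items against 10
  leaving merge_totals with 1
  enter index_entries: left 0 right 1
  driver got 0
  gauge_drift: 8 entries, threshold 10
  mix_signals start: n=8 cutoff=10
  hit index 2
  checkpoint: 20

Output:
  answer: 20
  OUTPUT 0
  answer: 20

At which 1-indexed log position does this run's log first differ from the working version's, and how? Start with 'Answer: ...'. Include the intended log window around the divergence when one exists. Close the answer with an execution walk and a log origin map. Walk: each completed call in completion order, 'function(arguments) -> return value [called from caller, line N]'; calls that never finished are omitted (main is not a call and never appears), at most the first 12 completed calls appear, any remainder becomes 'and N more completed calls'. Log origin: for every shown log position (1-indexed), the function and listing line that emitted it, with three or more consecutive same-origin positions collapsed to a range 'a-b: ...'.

Answer: position 4 — shown 'leaving fold_scores with 0', intended 'leaving fold_scores with 33'.
Intended log window:
  2: resolve_slot: 8 entries, threshold 10
  3: enter fold_scores with 8 values
  4: leaving fold_scores with 33
  5: enter merge_totals: 8 items against 10
Execution walk:
  fold_scores([-4, 3, 10, 9, 6, 9, 5, -5]) -> 0  [called from resolve_slot, line 26]
  merge_totals([-4, 3, 10, 9, 6, 9, 5, -5], 10) -> 1  [called from resolve_slot, line 27]
  index_entries(0, 1) -> 0  [called from resolve_slot, line 28]
  resolve_slot([-4, 3, 10, 9, 6, 9, 5, -5], 10) -> 0  [called from main, line 47]
  mix_signals([-4, 3, 10, 9, 6, 9, 5, -5], 10) -> 2  [called from gauge_drift, line 38]
  gauge_drift([-4, 3, 10, 9, 6, 9, 5, -5], 10) -> 20  [called from main, line 49]
Origin of each log line:
  1: from main, line 46
  2: from resolve_slot, line 25
  3: from fold_scores, line 2
  4: from fold_scores, line 6
  5: from merge_totals, line 10
  6: from merge_totals, line 15
  7: from index_entries, line 19
  8: from main, line 48
  9: from gauge_drift, line 37
  10: from mix_signals, line 31
  11: from gauge_drift, line 39
  12: from main, line 50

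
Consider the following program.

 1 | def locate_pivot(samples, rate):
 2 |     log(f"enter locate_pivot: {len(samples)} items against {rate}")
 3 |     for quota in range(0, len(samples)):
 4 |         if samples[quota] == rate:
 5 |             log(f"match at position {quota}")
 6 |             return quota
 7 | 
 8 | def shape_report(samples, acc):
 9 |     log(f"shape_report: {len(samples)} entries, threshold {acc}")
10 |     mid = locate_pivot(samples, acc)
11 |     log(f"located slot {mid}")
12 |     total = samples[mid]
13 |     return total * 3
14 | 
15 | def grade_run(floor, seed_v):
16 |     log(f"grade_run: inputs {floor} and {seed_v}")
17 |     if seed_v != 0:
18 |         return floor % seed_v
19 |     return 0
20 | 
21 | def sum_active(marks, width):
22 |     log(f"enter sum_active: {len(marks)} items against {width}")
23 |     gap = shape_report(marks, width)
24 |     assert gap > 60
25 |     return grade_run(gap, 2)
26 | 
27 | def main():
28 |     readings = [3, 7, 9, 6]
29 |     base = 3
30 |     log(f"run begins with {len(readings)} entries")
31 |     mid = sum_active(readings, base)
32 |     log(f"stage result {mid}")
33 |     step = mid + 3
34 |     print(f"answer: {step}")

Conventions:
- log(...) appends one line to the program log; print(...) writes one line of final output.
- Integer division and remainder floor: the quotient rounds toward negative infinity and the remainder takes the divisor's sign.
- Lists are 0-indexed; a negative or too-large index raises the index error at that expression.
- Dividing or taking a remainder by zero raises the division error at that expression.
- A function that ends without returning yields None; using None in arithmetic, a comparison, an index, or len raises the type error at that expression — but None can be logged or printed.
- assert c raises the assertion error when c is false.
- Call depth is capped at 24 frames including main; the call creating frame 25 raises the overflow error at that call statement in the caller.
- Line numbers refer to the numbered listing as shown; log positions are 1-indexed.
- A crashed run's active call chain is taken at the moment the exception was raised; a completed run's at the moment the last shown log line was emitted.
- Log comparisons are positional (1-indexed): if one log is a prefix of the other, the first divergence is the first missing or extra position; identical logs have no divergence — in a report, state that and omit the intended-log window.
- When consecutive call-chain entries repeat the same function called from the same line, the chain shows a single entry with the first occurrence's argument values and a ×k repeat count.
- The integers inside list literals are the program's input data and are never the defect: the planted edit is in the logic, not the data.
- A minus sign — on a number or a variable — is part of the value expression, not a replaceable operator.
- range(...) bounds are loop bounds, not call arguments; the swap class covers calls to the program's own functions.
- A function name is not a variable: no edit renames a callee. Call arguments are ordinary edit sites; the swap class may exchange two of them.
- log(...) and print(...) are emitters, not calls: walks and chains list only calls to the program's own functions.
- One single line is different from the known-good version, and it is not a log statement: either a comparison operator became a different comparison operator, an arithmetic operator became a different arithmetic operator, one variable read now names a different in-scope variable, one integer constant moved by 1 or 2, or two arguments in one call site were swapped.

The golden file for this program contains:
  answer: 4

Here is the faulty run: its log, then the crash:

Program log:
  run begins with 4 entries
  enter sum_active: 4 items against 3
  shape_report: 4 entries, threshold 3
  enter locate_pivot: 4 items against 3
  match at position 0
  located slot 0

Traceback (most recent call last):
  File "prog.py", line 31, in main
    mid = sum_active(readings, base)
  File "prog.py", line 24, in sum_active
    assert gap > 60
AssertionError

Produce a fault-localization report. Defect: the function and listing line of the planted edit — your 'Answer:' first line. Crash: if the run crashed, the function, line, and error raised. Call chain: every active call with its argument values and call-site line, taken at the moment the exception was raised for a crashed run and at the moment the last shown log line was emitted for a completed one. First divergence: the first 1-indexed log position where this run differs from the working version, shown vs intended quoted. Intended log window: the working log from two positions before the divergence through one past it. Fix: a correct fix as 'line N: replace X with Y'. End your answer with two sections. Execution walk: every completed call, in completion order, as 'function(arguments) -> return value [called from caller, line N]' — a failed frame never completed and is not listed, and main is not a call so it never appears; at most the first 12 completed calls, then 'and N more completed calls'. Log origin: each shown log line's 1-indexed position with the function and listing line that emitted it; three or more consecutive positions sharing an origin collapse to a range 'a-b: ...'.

Answer: the defect is in sum_active at line 24.
Key fact: The faulty run's log stops after 6 lines; the working version's next line would be 'grade_run: inputs 9 and 2'.
Crash: sum_active, line 24, AssertionError.
Call chain: main -> sum_active([3, 7, 9, 6], 3) (called at line 31).
First divergence: position 7; the shown log stops at 6 lines while the working version next logs 'grade_run: inputs 9 and 2'.
Intended log window:
  5: match at position 0
  6: located slot 0
  7: grade_run: inputs 9 and 2
  8: stage result 1
Execution walk:
  locate_pivot([3, 7, 9, 6], 3) -> 0  [called from shape_report, line 10]
  shape_report([3, 7, 9, 6], 3) -> 9  [called from sum_active, line 23]
Origin of each log line:
  1 — main, line 30
  2 — sum_active, line 22
  3 — shape_report, line 9
  4 — locate_pivot, line 2
  5 — locate_pivot, line 5
  6 — shape_report, line 11
A correct fix: line 24: replace `>` with `<=`.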